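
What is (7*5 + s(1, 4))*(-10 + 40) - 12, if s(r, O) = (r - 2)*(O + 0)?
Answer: 918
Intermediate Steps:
s(r, O) = O*(-2 + r) (s(r, O) = (-2 + r)*O = O*(-2 + r))
(7*5 + s(1, 4))*(-10 + 40) - 12 = (7*5 + 4*(-2 + 1))*(-10 + 40) - 12 = (35 + 4*(-1))*30 - 12 = (35 - 4)*30 - 12 = 31*30 - 12 = 930 - 12 = 918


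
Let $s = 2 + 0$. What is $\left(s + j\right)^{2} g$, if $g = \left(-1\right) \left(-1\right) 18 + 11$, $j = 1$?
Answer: $261$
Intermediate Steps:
$s = 2$
$g = 29$ ($g = 1 \cdot 18 + 11 = 18 + 11 = 29$)
$\left(s + j\right)^{2} g = \left(2 + 1\right)^{2} \cdot 29 = 3^{2} \cdot 29 = 9 \cdot 29 = 261$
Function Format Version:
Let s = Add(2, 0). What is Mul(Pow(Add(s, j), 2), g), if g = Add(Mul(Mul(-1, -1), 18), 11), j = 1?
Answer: 261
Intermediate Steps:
s = 2
g = 29 (g = Add(Mul(1, 18), 11) = Add(18, 11) = 29)
Mul(Pow(Add(s, j), 2), g) = Mul(Pow(Add(2, 1), 2), 29) = Mul(Pow(3, 2), 29) = Mul(9, 29) = 261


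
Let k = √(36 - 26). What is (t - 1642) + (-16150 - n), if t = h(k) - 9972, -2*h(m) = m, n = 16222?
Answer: -43986 - √10/2 ≈ -43988.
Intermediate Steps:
k = √10 ≈ 3.1623
h(m) = -m/2
t = -9972 - √10/2 (t = -√10/2 - 9972 = -9972 - √10/2 ≈ -9973.6)
(t - 1642) + (-16150 - n) = ((-9972 - √10/2) - 1642) + (-16150 - 1*16222) = (-11614 - √10/2) + (-16150 - 16222) = (-11614 - √10/2) - 32372 = -43986 - √10/2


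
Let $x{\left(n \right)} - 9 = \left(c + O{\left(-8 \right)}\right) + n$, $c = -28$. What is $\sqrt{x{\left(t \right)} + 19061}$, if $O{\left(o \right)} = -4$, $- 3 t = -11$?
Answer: $\frac{5 \sqrt{6855}}{3} \approx 137.99$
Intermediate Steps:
$t = \frac{11}{3}$ ($t = \left(- \frac{1}{3}\right) \left(-11\right) = \frac{11}{3} \approx 3.6667$)
$x{\left(n \right)} = -23 + n$ ($x{\left(n \right)} = 9 + \left(\left(-28 - 4\right) + n\right) = 9 + \left(-32 + n\right) = -23 + n$)
$\sqrt{x{\left(t \right)} + 19061} = \sqrt{\left(-23 + \frac{11}{3}\right) + 19061} = \sqrt{- \frac{58}{3} + 19061} = \sqrt{\frac{57125}{3}} = \frac{5 \sqrt{6855}}{3}$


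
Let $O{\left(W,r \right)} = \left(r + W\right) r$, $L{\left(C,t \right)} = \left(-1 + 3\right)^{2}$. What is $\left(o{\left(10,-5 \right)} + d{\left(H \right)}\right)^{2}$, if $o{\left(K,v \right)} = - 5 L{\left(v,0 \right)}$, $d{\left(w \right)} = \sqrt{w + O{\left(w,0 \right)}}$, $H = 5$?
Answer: $\left(20 - \sqrt{5}\right)^{2} \approx 315.56$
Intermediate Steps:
$L{\left(C,t \right)} = 4$ ($L{\left(C,t \right)} = 2^{2} = 4$)
$O{\left(W,r \right)} = r \left(W + r\right)$ ($O{\left(W,r \right)} = \left(W + r\right) r = r \left(W + r\right)$)
$d{\left(w \right)} = \sqrt{w}$ ($d{\left(w \right)} = \sqrt{w + 0 \left(w + 0\right)} = \sqrt{w + 0 w} = \sqrt{w + 0} = \sqrt{w}$)
$o{\left(K,v \right)} = -20$ ($o{\left(K,v \right)} = \left(-5\right) 4 = -20$)
$\left(o{\left(10,-5 \right)} + d{\left(H \right)}\right)^{2} = \left(-20 + \sqrt{5}\right)^{2}$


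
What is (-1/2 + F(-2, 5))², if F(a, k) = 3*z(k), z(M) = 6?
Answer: 1225/4 ≈ 306.25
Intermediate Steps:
F(a, k) = 18 (F(a, k) = 3*6 = 18)
(-1/2 + F(-2, 5))² = (-1/2 + 18)² = (-1*½ + 18)² = (-½ + 18)² = (35/2)² = 1225/4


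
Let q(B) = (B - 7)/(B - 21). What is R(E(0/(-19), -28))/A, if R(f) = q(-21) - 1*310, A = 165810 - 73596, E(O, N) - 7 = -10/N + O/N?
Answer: -464/138321 ≈ -0.0033545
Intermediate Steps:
E(O, N) = 7 - 10/N + O/N (E(O, N) = 7 + (-10/N + O/N) = 7 - 10/N + O/N)
q(B) = (-7 + B)/(-21 + B)
A = 92214
R(f) = -928/3 (R(f) = (-7 - 21)/(-21 - 21) - 1*310 = -28/(-42) - 310 = -1/42*(-28) - 310 = ⅔ - 310 = -928/3)
R(E(0/(-19), -28))/A = -928/3/92214 = -928/3*1/92214 = -464/138321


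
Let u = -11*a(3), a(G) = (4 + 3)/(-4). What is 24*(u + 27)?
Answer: 1110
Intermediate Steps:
a(G) = -7/4 (a(G) = -1/4*7 = -7/4)
u = 77/4 (u = -11*(-7/4) = 77/4 ≈ 19.250)
24*(u + 27) = 24*(77/4 + 27) = 24*(185/4) = 1110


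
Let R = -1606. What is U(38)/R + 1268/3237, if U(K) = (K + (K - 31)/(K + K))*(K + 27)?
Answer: -454355467/395095272 ≈ -1.1500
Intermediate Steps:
U(K) = (27 + K)*(K + (-31 + K)/(2*K)) (U(K) = (K + (-31 + K)/((2*K)))*(27 + K) = (K + (-31 + K)*(1/(2*K)))*(27 + K) = (K + (-31 + K)/(2*K))*(27 + K) = (27 + K)*(K + (-31 + K)/(2*K)))
U(38)/R + 1268/3237 = (-2 + 38**2 - 837/2/38 + (55/2)*38)/(-1606) + 1268/3237 = (-2 + 1444 - 837/2*1/38 + 1045)*(-1/1606) + 1268*(1/3237) = (-2 + 1444 - 837/76 + 1045)*(-1/1606) + 1268/3237 = (188175/76)*(-1/1606) + 1268/3237 = -188175/122056 + 1268/3237 = -454355467/395095272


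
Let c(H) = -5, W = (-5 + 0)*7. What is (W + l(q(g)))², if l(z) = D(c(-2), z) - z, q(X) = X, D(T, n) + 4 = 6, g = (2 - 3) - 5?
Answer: 729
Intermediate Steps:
W = -35 (W = -5*7 = -35)
g = -6 (g = -1 - 5 = -6)
D(T, n) = 2 (D(T, n) = -4 + 6 = 2)
l(z) = 2 - z
(W + l(q(g)))² = (-35 + (2 - 1*(-6)))² = (-35 + (2 + 6))² = (-35 + 8)² = (-27)² = 729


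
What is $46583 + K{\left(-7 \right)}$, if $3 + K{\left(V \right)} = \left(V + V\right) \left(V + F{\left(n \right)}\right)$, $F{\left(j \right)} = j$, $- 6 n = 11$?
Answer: $\frac{140111}{3} \approx 46704.0$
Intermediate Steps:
$n = - \frac{11}{6}$ ($n = \left(- \frac{1}{6}\right) 11 = - \frac{11}{6} \approx -1.8333$)
$K{\left(V \right)} = -3 + 2 V \left(- \frac{11}{6} + V\right)$ ($K{\left(V \right)} = -3 + \left(V + V\right) \left(V - \frac{11}{6}\right) = -3 + 2 V \left(- \frac{11}{6} + V\right)$)
$46583 + K{\left(-7 \right)} = 46583 - \left(- \frac{68}{3} - 98\right) = 46583 + \left(-3 + 2 \cdot 49 + \frac{77}{3}\right) = 46583 + \left(-3 + 98 + \frac{77}{3}\right) = 46583 + \frac{362}{3} = \frac{140111}{3}$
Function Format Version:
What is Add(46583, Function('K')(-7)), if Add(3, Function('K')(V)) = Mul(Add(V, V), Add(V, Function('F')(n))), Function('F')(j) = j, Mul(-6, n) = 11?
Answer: Rational(140111, 3) ≈ 46704.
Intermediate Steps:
n = Rational(-11, 6) (n = Mul(Rational(-1, 6), 11) = Rational(-11, 6) ≈ -1.8333)
Function('K')(V) = Add(-3, Mul(2, V, Add(Rational(-11, 6), V))) (Function('K')(V) = Add(-3, Mul(Add(V, V), Add(V, Rational(-11, 6)))) = Add(-3, Mul(Mul(2, V), Add(Rational(-11, 6), V))) = Add(-3, Mul(2, V, Add(Rational(-11, 6), V))))
Add(46583, Function('K')(-7)) = Add(46583, Add(-3, Mul(2, Pow(-7, 2)), Mul(Rational(-11, 3), -7))) = Add(46583, Add(-3, Mul(2, 49), Rational(77, 3))) = Add(46583, Add(-3, 98, Rational(77, 3))) = Add(46583, Rational(362, 3)) = Rational(140111, 3)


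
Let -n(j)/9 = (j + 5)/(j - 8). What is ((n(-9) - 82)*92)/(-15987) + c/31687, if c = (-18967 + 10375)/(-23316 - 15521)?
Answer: 161903757304808/334458852375801 ≈ 0.48408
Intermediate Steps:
n(j) = -9*(5 + j)/(-8 + j) (n(j) = -9*(j + 5)/(j - 8) = -9*(5 + j)/(-8 + j))
c = 8592/38837 (c = -8592/(-38837) = -8592*(-1/38837) = 8592/38837 ≈ 0.22123)
((n(-9) - 82)*92)/(-15987) + c/31687 = ((9*(-5 - 1*(-9))/(-8 - 9) - 82)*92)/(-15987) + (8592/38837)/31687 = ((9*(-5 + 9)/(-17) - 82)*92)*(-1/15987) + (8592/38837)*(1/31687) = ((9*(-1/17)*4 - 82)*92)*(-1/15987) + 8592/1230628019 = ((-36/17 - 82)*92)*(-1/15987) + 8592/1230628019 = -1430/17*92*(-1/15987) + 8592/1230628019 = -131560/17*(-1/15987) + 8592/1230628019 = 131560/271779 + 8592/1230628019 = 161903757304808/334458852375801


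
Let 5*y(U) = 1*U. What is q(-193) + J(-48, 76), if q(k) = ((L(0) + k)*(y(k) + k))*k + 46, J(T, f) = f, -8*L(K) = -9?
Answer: -34305841/4 ≈ -8.5765e+6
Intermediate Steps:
y(U) = U/5 (y(U) = (1*U)/5 = U/5)
L(K) = 9/8 (L(K) = -⅛*(-9) = 9/8)
q(k) = 46 + 6*k²*(9/8 + k)/5 (q(k) = ((9/8 + k)*(k/5 + k))*k + 46 = ((9/8 + k)*(6*k/5))*k + 46 = (6*k*(9/8 + k)/5)*k + 46 = 6*k²*(9/8 + k)/5 + 46 = 46 + 6*k²*(9/8 + k)/5)
q(-193) + J(-48, 76) = (46 + (6/5)*(-193)³ + (27/20)*(-193)²) + 76 = (46 + (6/5)*(-7189057) + (27/20)*37249) + 76 = (46 - 43134342/5 + 1005723/20) + 76 = -34306145/4 + 76 = -34305841/4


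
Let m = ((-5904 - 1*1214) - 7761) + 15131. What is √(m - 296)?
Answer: 2*I*√11 ≈ 6.6332*I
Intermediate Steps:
m = 252 (m = ((-5904 - 1214) - 7761) + 15131 = (-7118 - 7761) + 15131 = -14879 + 15131 = 252)
√(m - 296) = √(252 - 296) = √(-44) = 2*I*√11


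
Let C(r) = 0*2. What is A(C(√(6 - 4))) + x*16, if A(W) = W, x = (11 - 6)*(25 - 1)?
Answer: 1920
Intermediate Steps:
C(r) = 0
x = 120 (x = 5*24 = 120)
A(C(√(6 - 4))) + x*16 = 0 + 120*16 = 0 + 1920 = 1920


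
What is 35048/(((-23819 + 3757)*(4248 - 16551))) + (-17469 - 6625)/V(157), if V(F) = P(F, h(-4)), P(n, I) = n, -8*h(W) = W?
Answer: -2973471351674/19375588701 ≈ -153.46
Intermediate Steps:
h(W) = -W/8
V(F) = F
35048/(((-23819 + 3757)*(4248 - 16551))) + (-17469 - 6625)/V(157) = 35048/(((-23819 + 3757)*(4248 - 16551))) + (-17469 - 6625)/157 = 35048/((-20062*(-12303))) - 24094*1/157 = 35048/246822786 - 24094/157 = 35048*(1/246822786) - 24094/157 = 17524/123411393 - 24094/157 = -2973471351674/19375588701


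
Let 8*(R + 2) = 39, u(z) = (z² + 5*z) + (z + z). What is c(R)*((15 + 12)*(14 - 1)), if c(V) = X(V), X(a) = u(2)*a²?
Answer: 1671111/32 ≈ 52222.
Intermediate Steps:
u(z) = z² + 7*z (u(z) = (z² + 5*z) + 2*z = z² + 7*z)
X(a) = 18*a² (X(a) = (2*(7 + 2))*a² = (2*9)*a² = 18*a²)
R = 23/8 (R = -2 + (⅛)*39 = -2 + 39/8 = 23/8 ≈ 2.8750)
c(V) = 18*V²
c(R)*((15 + 12)*(14 - 1)) = (18*(23/8)²)*((15 + 12)*(14 - 1)) = (18*(529/64))*(27*13) = (4761/32)*351 = 1671111/32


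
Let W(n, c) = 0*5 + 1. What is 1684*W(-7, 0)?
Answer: 1684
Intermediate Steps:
W(n, c) = 1 (W(n, c) = 0 + 1 = 1)
1684*W(-7, 0) = 1684*1 = 1684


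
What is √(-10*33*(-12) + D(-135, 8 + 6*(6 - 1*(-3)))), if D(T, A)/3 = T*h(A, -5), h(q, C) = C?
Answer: 3*√665 ≈ 77.363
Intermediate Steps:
D(T, A) = -15*T (D(T, A) = 3*(T*(-5)) = 3*(-5*T) = -15*T)
√(-10*33*(-12) + D(-135, 8 + 6*(6 - 1*(-3)))) = √(-10*33*(-12) - 15*(-135)) = √(-330*(-12) + 2025) = √(3960 + 2025) = √5985 = 3*√665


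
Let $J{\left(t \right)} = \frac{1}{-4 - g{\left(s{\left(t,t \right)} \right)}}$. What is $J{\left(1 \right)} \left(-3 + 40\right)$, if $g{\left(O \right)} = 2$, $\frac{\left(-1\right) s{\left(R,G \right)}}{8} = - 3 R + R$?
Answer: $- \frac{37}{6} \approx -6.1667$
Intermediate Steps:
$s{\left(R,G \right)} = 16 R$ ($s{\left(R,G \right)} = - 8 \left(- 3 R + R\right) = - 8 \left(- 2 R\right) = 16 R$)
$J{\left(t \right)} = - \frac{1}{6}$ ($J{\left(t \right)} = \frac{1}{-4 - 2} = \frac{1}{-6} = - \frac{1}{6}$)
$J{\left(1 \right)} \left(-3 + 40\right) = - \frac{-3 + 40}{6} = \left(- \frac{1}{6}\right) 37 = - \frac{37}{6}$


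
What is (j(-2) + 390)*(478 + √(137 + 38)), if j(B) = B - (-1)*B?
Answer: 184508 + 1930*√7 ≈ 1.8961e+5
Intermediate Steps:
j(B) = 2*B (j(B) = B + B = 2*B)
(j(-2) + 390)*(478 + √(137 + 38)) = (2*(-2) + 390)*(478 + √(137 + 38)) = (-4 + 390)*(478 + √175) = 386*(478 + 5*√7) = 184508 + 1930*√7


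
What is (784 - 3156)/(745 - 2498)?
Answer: 2372/1753 ≈ 1.3531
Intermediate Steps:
(784 - 3156)/(745 - 2498) = -2372/(-1753) = -2372*(-1/1753) = 2372/1753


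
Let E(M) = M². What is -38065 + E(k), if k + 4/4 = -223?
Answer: 12111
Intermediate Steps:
k = -224 (k = -1 - 223 = -224)
-38065 + E(k) = -38065 + (-224)² = -38065 + 50176 = 12111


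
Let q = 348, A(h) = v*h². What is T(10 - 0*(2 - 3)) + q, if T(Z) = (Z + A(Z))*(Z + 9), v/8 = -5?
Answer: -75462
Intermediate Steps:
v = -40 (v = 8*(-5) = -40)
A(h) = -40*h²
T(Z) = (9 + Z)*(Z - 40*Z²) (T(Z) = (Z - 40*Z²)*(Z + 9) = (Z - 40*Z²)*(9 + Z) = (9 + Z)*(Z - 40*Z²))
T(10 - 0*(2 - 3)) + q = (10 - 0*(2 - 3))*(9 - 359*(10 - 0*(2 - 3)) - 40*(10 - 0*(2 - 3))²) + 348 = (10 - 0*(-1))*(9 - 359*(10 - 0*(-1)) - 40*(10 - 0*(-1))²) + 348 = (10 - 1*0)*(9 - 359*(10 - 1*0) - 40*(10 - 1*0)²) + 348 = (10 + 0)*(9 - 359*(10 + 0) - 40*(10 + 0)²) + 348 = 10*(9 - 359*10 - 40*10²) + 348 = 10*(9 - 3590 - 40*100) + 348 = 10*(9 - 3590 - 4000) + 348 = 10*(-7581) + 348 = -75810 + 348 = -75462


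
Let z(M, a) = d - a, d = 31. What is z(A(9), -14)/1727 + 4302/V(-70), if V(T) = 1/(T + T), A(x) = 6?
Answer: -1040137515/1727 ≈ -6.0228e+5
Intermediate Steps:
z(M, a) = 31 - a
V(T) = 1/(2*T)
z(A(9), -14)/1727 + 4302/V(-70) = (31 - 1*(-14))/1727 + 4302/(((1/2)/(-70))) = (31 + 14)*(1/1727) + 4302/(((1/2)*(-1/70))) = 45*(1/1727) + 4302/(-1/140) = 45/1727 + 4302*(-140) = 45/1727 - 602280 = -1040137515/1727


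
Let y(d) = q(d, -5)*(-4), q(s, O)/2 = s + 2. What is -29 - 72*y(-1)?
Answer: 547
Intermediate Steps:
q(s, O) = 4 + 2*s (q(s, O) = 2*(s + 2) = 2*(2 + s) = 4 + 2*s)
y(d) = -16 - 8*d (y(d) = (4 + 2*d)*(-4) = -16 - 8*d)
-29 - 72*y(-1) = -29 - 72*(-16 - 8*(-1)) = -29 - 72*(-16 + 8) = -29 - 72*(-8) = -29 + 576 = 547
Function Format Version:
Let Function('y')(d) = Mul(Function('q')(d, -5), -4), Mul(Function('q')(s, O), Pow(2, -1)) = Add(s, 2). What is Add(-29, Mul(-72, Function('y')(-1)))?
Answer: 547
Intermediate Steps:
Function('q')(s, O) = Add(4, Mul(2, s)) (Function('q')(s, O) = Mul(2, Add(s, 2)) = Mul(2, Add(2, s)) = Add(4, Mul(2, s)))
Function('y')(d) = Add(-16, Mul(-8, d)) (Function('y')(d) = Mul(Add(4, Mul(2, d)), -4) = Add(-16, Mul(-8, d)))
Add(-29, Mul(-72, Function('y')(-1))) = Add(-29, Mul(-72, Add(-16, Mul(-8, -1)))) = Add(-29, Mul(-72, Add(-16, 8))) = Add(-29, Mul(-72, -8)) = Add(-29, 576) = 547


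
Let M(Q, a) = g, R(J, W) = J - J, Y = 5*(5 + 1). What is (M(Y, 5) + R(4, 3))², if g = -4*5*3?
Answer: 3600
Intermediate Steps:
Y = 30 (Y = 5*6 = 30)
R(J, W) = 0
g = -60 (g = -20*3 = -60)
M(Q, a) = -60
(M(Y, 5) + R(4, 3))² = (-60 + 0)² = (-60)² = 3600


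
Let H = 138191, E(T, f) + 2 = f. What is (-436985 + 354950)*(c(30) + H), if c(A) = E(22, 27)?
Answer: -11338549560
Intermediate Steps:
E(T, f) = -2 + f
c(A) = 25 (c(A) = -2 + 27 = 25)
(-436985 + 354950)*(c(30) + H) = (-436985 + 354950)*(25 + 138191) = -82035*138216 = -11338549560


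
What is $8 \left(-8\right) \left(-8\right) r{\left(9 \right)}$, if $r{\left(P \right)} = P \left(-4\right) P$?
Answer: $-165888$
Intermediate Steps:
$r{\left(P \right)} = - 4 P^{2}$ ($r{\left(P \right)} = - 4 P P = - 4 P^{2}$)
$8 \left(-8\right) \left(-8\right) r{\left(9 \right)} = 8 \left(-8\right) \left(-8\right) \left(- 4 \cdot 9^{2}\right) = \left(-64\right) \left(-8\right) \left(\left(-4\right) 81\right) = 512 \left(-324\right) = -165888$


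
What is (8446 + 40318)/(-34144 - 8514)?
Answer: -24382/21329 ≈ -1.1431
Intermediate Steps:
(8446 + 40318)/(-34144 - 8514) = 48764/(-42658) = 48764*(-1/42658) = -24382/21329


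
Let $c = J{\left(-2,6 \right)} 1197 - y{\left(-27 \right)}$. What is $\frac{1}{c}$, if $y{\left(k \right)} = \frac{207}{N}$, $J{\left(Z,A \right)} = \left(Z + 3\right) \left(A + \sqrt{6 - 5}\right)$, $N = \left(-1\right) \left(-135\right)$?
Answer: $\frac{15}{125662} \approx 0.00011937$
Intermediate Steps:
$N = 135$
$J{\left(Z,A \right)} = \left(1 + A\right) \left(3 + Z\right)$ ($J{\left(Z,A \right)} = \left(3 + Z\right) \left(A + \sqrt{1}\right) = \left(3 + Z\right) \left(A + 1\right) = \left(3 + Z\right) \left(1 + A\right) = \left(1 + A\right) \left(3 + Z\right)$)
$y{\left(k \right)} = \frac{23}{15}$ ($y{\left(k \right)} = \frac{207}{135} = 207 \cdot \frac{1}{135} = \frac{23}{15}$)
$c = \frac{125662}{15}$ ($c = \left(3 - 2 + 3 \cdot 6 + 6 \left(-2\right)\right) 1197 - \frac{23}{15} = \left(3 - 2 + 18 - 12\right) 1197 - \frac{23}{15} = 7 \cdot 1197 - \frac{23}{15} = 8379 - \frac{23}{15} = \frac{125662}{15} \approx 8377.5$)
$\frac{1}{c} = \frac{1}{\frac{125662}{15}} = \frac{15}{125662}$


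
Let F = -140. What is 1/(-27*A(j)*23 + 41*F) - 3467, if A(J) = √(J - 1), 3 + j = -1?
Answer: 3*(-717669*√5 + 6633527*I)/(-5740*I + 621*√5) ≈ -3467.0 + 4.0054e-5*I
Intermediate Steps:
j = -4 (j = -3 - 1 = -4)
A(J) = √(-1 + J)
1/(-27*A(j)*23 + 41*F) - 3467 = 1/(-27*√(-1 - 4)*23 + 41*(-140)) - 3467 = 1/(-27*I*√5*23 - 5740) - 3467 = 1/(-621*I*√5 - 5740) - 3467 = 1/(-5740 - 621*I*√5) - 3467 = -3467 + 1/(-5740 - 621*I*√5)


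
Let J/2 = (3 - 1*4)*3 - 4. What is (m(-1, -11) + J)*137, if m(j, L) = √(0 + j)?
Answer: -1918 + 137*I ≈ -1918.0 + 137.0*I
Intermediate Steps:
J = -14 (J = 2*((3 - 1*4)*3 - 4) = 2*((3 - 4)*3 - 4) = 2*(-1*3 - 4) = 2*(-3 - 4) = 2*(-7) = -14)
m(j, L) = √j
(m(-1, -11) + J)*137 = (√(-1) - 14)*137 = (I - 14)*137 = (-14 + I)*137 = -1918 + 137*I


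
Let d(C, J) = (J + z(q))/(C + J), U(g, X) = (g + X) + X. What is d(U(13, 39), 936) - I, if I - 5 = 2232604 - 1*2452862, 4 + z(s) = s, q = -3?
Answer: 226200760/1027 ≈ 2.2025e+5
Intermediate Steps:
z(s) = -4 + s
U(g, X) = g + 2*X (U(g, X) = (X + g) + X = g + 2*X)
d(C, J) = (-7 + J)/(C + J) (d(C, J) = (J + (-4 - 3))/(C + J) = (J - 7)/(C + J) = (-7 + J)/(C + J))
I = -220253 (I = 5 + (2232604 - 1*2452862) = 5 + (2232604 - 2452862) = 5 - 220258 = -220253)
d(U(13, 39), 936) - I = (-7 + 936)/((13 + 2*39) + 936) - 1*(-220253) = 929/((13 + 78) + 936) + 220253 = 929/(91 + 936) + 220253 = 929/1027 + 220253 = 226200760/1027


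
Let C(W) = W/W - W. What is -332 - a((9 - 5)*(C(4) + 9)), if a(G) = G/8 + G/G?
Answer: -336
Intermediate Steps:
C(W) = 1 - W
a(G) = 1 + G/8 (a(G) = G*(1/8) + 1 = G/8 + 1 = 1 + G/8)
-332 - a((9 - 5)*(C(4) + 9)) = -332 - (1 + ((9 - 5)*((1 - 1*4) + 9))/8) = -332 - (1 + (4*((1 - 4) + 9))/8) = -332 - (1 + (4*(-3 + 9))/8) = -332 - (1 + (4*6)/8) = -332 - (1 + (1/8)*24) = -332 - (1 + 3) = -332 - 1*4 = -332 - 4 = -336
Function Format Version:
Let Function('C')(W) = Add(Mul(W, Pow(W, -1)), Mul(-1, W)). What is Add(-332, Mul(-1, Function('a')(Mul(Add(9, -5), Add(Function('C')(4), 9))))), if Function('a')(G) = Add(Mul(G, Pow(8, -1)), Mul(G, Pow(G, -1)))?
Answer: -336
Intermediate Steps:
Function('C')(W) = Add(1, Mul(-1, W))
Function('a')(G) = Add(1, Mul(Rational(1, 8), G)) (Function('a')(G) = Add(Mul(G, Rational(1, 8)), 1) = Add(Mul(Rational(1, 8), G), 1) = Add(1, Mul(Rational(1, 8), G)))
Add(-332, Mul(-1, Function('a')(Mul(Add(9, -5), Add(Function('C')(4), 9))))) = Add(-332, Mul(-1, Add(1, Mul(Rational(1, 8), Mul(Add(9, -5), Add(Add(1, Mul(-1, 4)), 9)))))) = Add(-332, Mul(-1, Add(1, Mul(Rational(1, 8), Mul(4, Add(Add(1, -4), 9)))))) = Add(-332, Mul(-1, Add(1, Mul(Rational(1, 8), Mul(4, Add(-3, 9)))))) = Add(-332, Mul(-1, Add(1, Mul(Rational(1, 8), Mul(4, 6))))) = Add(-332, Mul(-1, Add(1, Mul(Rational(1, 8), 24)))) = Add(-332, Mul(-1, Add(1, 3))) = Add(-332, Mul(-1, 4)) = Add(-332, -4) = -336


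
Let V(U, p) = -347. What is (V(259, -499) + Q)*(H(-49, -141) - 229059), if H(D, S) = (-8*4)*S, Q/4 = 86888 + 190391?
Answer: -248970752643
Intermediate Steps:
Q = 1109116 (Q = 4*(86888 + 190391) = 4*277279 = 1109116)
H(D, S) = -32*S
(V(259, -499) + Q)*(H(-49, -141) - 229059) = (-347 + 1109116)*(-32*(-141) - 229059) = 1108769*(4512 - 229059) = 1108769*(-224547) = -248970752643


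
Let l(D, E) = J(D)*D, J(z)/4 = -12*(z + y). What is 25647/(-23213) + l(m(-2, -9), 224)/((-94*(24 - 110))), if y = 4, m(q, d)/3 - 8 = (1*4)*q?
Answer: -25647/23213 ≈ -1.1049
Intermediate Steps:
m(q, d) = 24 + 12*q (m(q, d) = 24 + 3*((1*4)*q) = 24 + 3*(4*q) = 24 + 12*q)
J(z) = -192 - 48*z (J(z) = 4*(-12*(z + 4)) = 4*(-12*(4 + z)) = 4*(-48 - 12*z) = -192 - 48*z)
l(D, E) = D*(-192 - 48*D) (l(D, E) = (-192 - 48*D)*D = D*(-192 - 48*D))
25647/(-23213) + l(m(-2, -9), 224)/((-94*(24 - 110))) = 25647/(-23213) + (-48*(24 + 12*(-2))*(4 + (24 + 12*(-2))))/((-94*(24 - 110))) = 25647*(-1/23213) + (-48*(24 - 24)*(4 + (24 - 24)))/((-94*(-86))) = -25647/23213 - 48*0*(4 + 0)/8084 = -25647/23213 - 48*0*4*(1/8084) = -25647/23213 + 0*(1/8084) = -25647/23213 + 0 = -25647/23213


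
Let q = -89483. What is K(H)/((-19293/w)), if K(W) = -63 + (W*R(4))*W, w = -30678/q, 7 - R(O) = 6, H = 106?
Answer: -114255098/575465173 ≈ -0.19854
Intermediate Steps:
R(O) = 1 (R(O) = 7 - 1*6 = 7 - 6 = 1)
w = 30678/89483 (w = -30678/(-89483) = -30678*(-1/89483) = 30678/89483 ≈ 0.34284)
K(W) = -63 + W² (K(W) = -63 + (W*1)*W = -63 + W*W = -63 + W²)
K(H)/((-19293/w)) = (-63 + 106²)/((-19293/30678/89483)) = (-63 + 11236)/((-19293*89483/30678)) = 11173/(-575465173/10226) = 11173*(-10226/575465173) = -114255098/575465173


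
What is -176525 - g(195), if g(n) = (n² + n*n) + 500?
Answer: -253075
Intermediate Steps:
g(n) = 500 + 2*n² (g(n) = (n² + n²) + 500 = 2*n² + 500 = 500 + 2*n²)
-176525 - g(195) = -176525 - (500 + 2*195²) = -176525 - (500 + 2*38025) = -176525 - (500 + 76050) = -176525 - 1*76550 = -176525 - 76550 = -253075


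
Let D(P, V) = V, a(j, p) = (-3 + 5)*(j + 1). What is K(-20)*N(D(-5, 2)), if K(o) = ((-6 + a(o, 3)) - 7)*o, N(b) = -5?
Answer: -5100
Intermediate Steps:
a(j, p) = 2 + 2*j (a(j, p) = 2*(1 + j) = 2 + 2*j)
K(o) = o*(-11 + 2*o) (K(o) = ((-6 + (2 + 2*o)) - 7)*o = ((-4 + 2*o) - 7)*o = (-11 + 2*o)*o = o*(-11 + 2*o))
K(-20)*N(D(-5, 2)) = -20*(-11 + 2*(-20))*(-5) = -20*(-11 - 40)*(-5) = -20*(-51)*(-5) = 1020*(-5) = -5100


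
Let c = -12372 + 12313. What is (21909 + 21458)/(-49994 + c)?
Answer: -43367/50053 ≈ -0.86642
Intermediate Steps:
c = -59
(21909 + 21458)/(-49994 + c) = (21909 + 21458)/(-49994 - 59) = 43367/(-50053) = 43367*(-1/50053) = -43367/50053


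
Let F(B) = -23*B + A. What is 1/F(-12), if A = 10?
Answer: 1/286 ≈ 0.0034965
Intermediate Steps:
F(B) = 10 - 23*B (F(B) = -23*B + 10 = 10 - 23*B)
1/F(-12) = 1/(10 - 23*(-12)) = 1/(10 + 276) = 1/286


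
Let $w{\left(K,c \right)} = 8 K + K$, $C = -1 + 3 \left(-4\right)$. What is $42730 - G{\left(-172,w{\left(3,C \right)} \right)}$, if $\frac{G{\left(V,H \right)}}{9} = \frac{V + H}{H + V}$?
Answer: $42721$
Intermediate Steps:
$C = -13$ ($C = -1 - 12 = -13$)
$w{\left(K,c \right)} = 9 K$
$G{\left(V,H \right)} = 9$ ($G{\left(V,H \right)} = 9 \frac{V + H}{H + V} = 9 \frac{H + V}{H + V} = 9 \cdot 1 = 9$)
$42730 - G{\left(-172,w{\left(3,C \right)} \right)} = 42730 - 9 = 42721$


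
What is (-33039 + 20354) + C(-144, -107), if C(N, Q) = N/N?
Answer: -12684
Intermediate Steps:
C(N, Q) = 1
(-33039 + 20354) + C(-144, -107) = (-33039 + 20354) + 1 = -12685 + 1 = -12684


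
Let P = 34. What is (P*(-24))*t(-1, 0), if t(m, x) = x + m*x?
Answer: 0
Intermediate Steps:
(P*(-24))*t(-1, 0) = (34*(-24))*(0*(1 - 1)) = -0*0 = -816*0 = 0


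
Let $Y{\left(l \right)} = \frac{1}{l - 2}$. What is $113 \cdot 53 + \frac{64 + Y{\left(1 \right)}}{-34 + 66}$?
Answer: $\frac{191711}{32} \approx 5991.0$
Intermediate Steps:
$Y{\left(l \right)} = \frac{1}{-2 + l}$
$113 \cdot 53 + \frac{64 + Y{\left(1 \right)}}{-34 + 66} = 113 \cdot 53 + \frac{64 + \frac{1}{-2 + 1}}{-34 + 66} = 5989 + \frac{64 + \frac{1}{-1}}{32} = 5989 + \left(64 - 1\right) \frac{1}{32} = 5989 + 63 \cdot \frac{1}{32} = 5989 + \frac{63}{32} = \frac{191711}{32}$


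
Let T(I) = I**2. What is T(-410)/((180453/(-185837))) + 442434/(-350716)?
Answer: -5478083500263901/31643877174 ≈ -1.7312e+5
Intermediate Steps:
T(-410)/((180453/(-185837))) + 442434/(-350716) = (-410)**2/((180453/(-185837))) + 442434/(-350716) = 168100/((180453*(-1/185837))) + 442434*(-1/350716) = 168100/(-180453/185837) - 221217/175358 = 168100*(-185837/180453) - 221217/175358 = -31239199700/180453 - 221217/175358 = -5478083500263901/31643877174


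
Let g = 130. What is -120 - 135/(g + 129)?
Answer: -31215/259 ≈ -120.52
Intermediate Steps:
-120 - 135/(g + 129) = -120 - 135/(130 + 129) = -120 - 135/259 = -31215/259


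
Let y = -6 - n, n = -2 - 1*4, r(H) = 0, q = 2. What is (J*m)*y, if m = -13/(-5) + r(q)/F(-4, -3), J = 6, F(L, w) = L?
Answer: 0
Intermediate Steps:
n = -6 (n = -2 - 4 = -6)
m = 13/5 (m = -13/(-5) + 0/(-4) = -13*(-1/5) + 0*(-1/4) = 13/5 + 0 = 13/5 ≈ 2.6000)
y = 0 (y = -6 - 1*(-6) = -6 + 6 = 0)
(J*m)*y = (6*(13/5))*0 = (78/5)*0 = 0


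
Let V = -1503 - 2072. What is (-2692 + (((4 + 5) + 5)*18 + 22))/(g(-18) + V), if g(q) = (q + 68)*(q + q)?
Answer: 2418/5375 ≈ 0.44986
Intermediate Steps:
g(q) = 2*q*(68 + q) (g(q) = (68 + q)*(2*q) = 2*q*(68 + q))
V = -3575
(-2692 + (((4 + 5) + 5)*18 + 22))/(g(-18) + V) = (-2692 + (((4 + 5) + 5)*18 + 22))/(2*(-18)*(68 - 18) - 3575) = (-2692 + ((9 + 5)*18 + 22))/(2*(-18)*50 - 3575) = (-2692 + (14*18 + 22))/(-1800 - 3575) = (-2692 + (252 + 22))/(-5375) = (-2692 + 274)*(-1/5375) = -2418*(-1/5375) = 2418/5375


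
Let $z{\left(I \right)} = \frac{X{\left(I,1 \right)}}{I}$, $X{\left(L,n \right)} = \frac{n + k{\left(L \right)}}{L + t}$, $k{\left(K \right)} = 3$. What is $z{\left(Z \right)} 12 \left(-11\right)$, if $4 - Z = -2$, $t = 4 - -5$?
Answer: $- \frac{88}{15} \approx -5.8667$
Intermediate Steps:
$t = 9$ ($t = 4 + 5 = 9$)
$X{\left(L,n \right)} = \frac{3 + n}{9 + L}$ ($X{\left(L,n \right)} = \frac{n + 3}{L + 9} = \frac{3 + n}{9 + L}$)
$Z = 6$ ($Z = 4 - -2 = 4 + 2 = 6$)
$z{\left(I \right)} = \frac{4}{I \left(9 + I\right)}$ ($z{\left(I \right)} = \frac{\frac{1}{9 + I} \left(3 + 1\right)}{I} = \frac{\frac{1}{9 + I} 4}{I} = \frac{4 \frac{1}{9 + I}}{I} = \frac{4}{I \left(9 + I\right)}$)
$z{\left(Z \right)} 12 \left(-11\right) = \frac{4}{6 \left(9 + 6\right)} 12 \left(-11\right) = 4 \cdot \frac{1}{6} \cdot \frac{1}{15} \cdot 12 \left(-11\right) = \frac{2}{45} \cdot 12 \left(-11\right) = \frac{8}{15} \left(-11\right) = - \frac{88}{15}$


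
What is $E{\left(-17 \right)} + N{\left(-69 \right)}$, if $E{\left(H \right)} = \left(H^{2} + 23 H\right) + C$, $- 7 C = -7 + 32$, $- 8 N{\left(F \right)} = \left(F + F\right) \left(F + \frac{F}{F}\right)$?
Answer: $- \frac{8950}{7} \approx -1278.6$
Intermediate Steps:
$N{\left(F \right)} = - \frac{F \left(1 + F\right)}{4}$ ($N{\left(F \right)} = - \frac{\left(F + F\right) \left(F + \frac{F}{F}\right)}{8} = - \frac{2 F \left(F + 1\right)}{8} = - \frac{2 F \left(1 + F\right)}{8} = - \frac{F \left(1 + F\right)}{4}$)
$C = - \frac{25}{7}$ ($C = - \frac{-7 + 32}{7} = \left(- \frac{1}{7}\right) 25 = - \frac{25}{7} \approx -3.5714$)
$E{\left(H \right)} = - \frac{25}{7} + H^{2} + 23 H$ ($E{\left(H \right)} = \left(H^{2} + 23 H\right) - \frac{25}{7} = - \frac{25}{7} + H^{2} + 23 H$)
$E{\left(-17 \right)} + N{\left(-69 \right)} = \left(- \frac{25}{7} + \left(-17\right)^{2} + 23 \left(-17\right)\right) - - \frac{69 \left(1 - 69\right)}{4} = \left(- \frac{25}{7} + 289 - 391\right) - \left(- \frac{69}{4}\right) \left(-68\right) = - \frac{739}{7} - 1173 = - \frac{8950}{7}$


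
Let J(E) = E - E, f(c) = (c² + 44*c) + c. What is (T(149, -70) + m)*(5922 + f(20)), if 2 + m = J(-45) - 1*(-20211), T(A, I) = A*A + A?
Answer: 307361098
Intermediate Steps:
T(A, I) = A + A² (T(A, I) = A² + A = A + A²)
f(c) = c² + 45*c
J(E) = 0
m = 20209 (m = -2 + (0 - 1*(-20211)) = -2 + (0 + 20211) = -2 + 20211 = 20209)
(T(149, -70) + m)*(5922 + f(20)) = (149*(1 + 149) + 20209)*(5922 + 20*(45 + 20)) = (149*150 + 20209)*(5922 + 20*65) = (22350 + 20209)*(5922 + 1300) = 42559*7222 = 307361098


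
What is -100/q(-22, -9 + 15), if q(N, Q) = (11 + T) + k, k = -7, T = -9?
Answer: 20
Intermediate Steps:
q(N, Q) = -5 (q(N, Q) = (11 - 9) - 7 = 2 - 7 = -5)
-100/q(-22, -9 + 15) = -100/(-5) = -100*(-⅕) = 20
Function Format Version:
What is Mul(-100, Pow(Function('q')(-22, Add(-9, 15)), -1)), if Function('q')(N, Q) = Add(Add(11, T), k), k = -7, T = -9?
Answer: 20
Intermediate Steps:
Function('q')(N, Q) = -5 (Function('q')(N, Q) = Add(Add(11, -9), -7) = Add(2, -7) = -5)
Mul(-100, Pow(Function('q')(-22, Add(-9, 15)), -1)) = Mul(-100, Pow(-5, -1)) = Mul(-100, Rational(-1, 5)) = 20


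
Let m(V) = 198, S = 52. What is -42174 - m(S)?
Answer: -42372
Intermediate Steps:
-42174 - m(S) = -42174 - 1*198 = -42174 - 198 = -42372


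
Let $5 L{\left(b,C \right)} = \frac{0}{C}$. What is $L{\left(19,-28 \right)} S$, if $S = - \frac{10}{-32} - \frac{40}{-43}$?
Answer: $0$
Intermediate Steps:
$L{\left(b,C \right)} = 0$ ($L{\left(b,C \right)} = \frac{0 \frac{1}{C}}{5} = \frac{1}{5} \cdot 0 = 0$)
$S = \frac{855}{688}$ ($S = \left(-10\right) \left(- \frac{1}{32}\right) - - \frac{40}{43} = \frac{5}{16} + \frac{40}{43} = \frac{855}{688} \approx 1.2427$)
$L{\left(19,-28 \right)} S = 0 \cdot \frac{855}{688} = 0$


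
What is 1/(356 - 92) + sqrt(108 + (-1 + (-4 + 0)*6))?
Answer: 1/264 + sqrt(83) ≈ 9.1142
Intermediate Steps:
1/(356 - 92) + sqrt(108 + (-1 + (-4 + 0)*6)) = 1/264 + sqrt(108 + (-1 - 4*6)) = 1/264 + sqrt(108 + (-1 - 24)) = 1/264 + sqrt(108 - 25) = 1/264 + sqrt(83)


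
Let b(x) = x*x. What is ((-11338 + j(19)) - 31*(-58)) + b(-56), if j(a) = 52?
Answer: -6352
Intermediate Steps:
b(x) = x²
((-11338 + j(19)) - 31*(-58)) + b(-56) = ((-11338 + 52) - 31*(-58)) + (-56)² = (-11286 + 1798) + 3136 = -9488 + 3136 = -6352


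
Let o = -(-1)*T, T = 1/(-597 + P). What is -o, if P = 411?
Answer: 1/186 ≈ 0.0053763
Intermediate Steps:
T = -1/186 (T = 1/(-597 + 411) = 1/(-186) = -1/186 ≈ -0.0053763)
o = -1/186 (o = -(-1)*(-1)/186 = -1*1/186 = -1/186 ≈ -0.0053763)
-o = -1*(-1/186) = 1/186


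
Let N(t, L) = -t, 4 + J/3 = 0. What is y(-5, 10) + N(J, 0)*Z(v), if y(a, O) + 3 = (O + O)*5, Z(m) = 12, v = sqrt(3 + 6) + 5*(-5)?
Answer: 241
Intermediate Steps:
J = -12 (J = -12 + 3*0 = -12 + 0 = -12)
v = -22 (v = sqrt(9) - 25 = 3 - 25 = -22)
y(a, O) = -3 + 10*O (y(a, O) = -3 + (O + O)*5 = -3 + (2*O)*5 = -3 + 10*O)
y(-5, 10) + N(J, 0)*Z(v) = (-3 + 10*10) - 1*(-12)*12 = (-3 + 100) + 12*12 = 97 + 144 = 241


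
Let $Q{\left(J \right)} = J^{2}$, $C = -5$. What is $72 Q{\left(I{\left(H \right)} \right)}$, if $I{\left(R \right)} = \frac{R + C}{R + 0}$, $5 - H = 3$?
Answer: $162$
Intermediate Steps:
$H = 2$ ($H = 5 - 3 = 2$)
$I{\left(R \right)} = \frac{-5 + R}{R}$ ($I{\left(R \right)} = \frac{R - 5}{R + 0} = \frac{-5 + R}{R}$)
$72 Q{\left(I{\left(H \right)} \right)} = 72 \left(\frac{-5 + 2}{2}\right)^{2} = 72 \left(\frac{1}{2} \left(-3\right)\right)^{2} = 72 \left(- \frac{3}{2}\right)^{2} = 72 \cdot \frac{9}{4} = 162$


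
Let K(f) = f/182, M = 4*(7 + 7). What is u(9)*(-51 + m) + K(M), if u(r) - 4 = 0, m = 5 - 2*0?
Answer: -2388/13 ≈ -183.69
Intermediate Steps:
m = 5 (m = 5 + 0 = 5)
M = 56 (M = 4*14 = 56)
K(f) = f/182 (K(f) = f*(1/182) = f/182)
u(r) = 4 (u(r) = 4 + 0 = 4)
u(9)*(-51 + m) + K(M) = 4*(-51 + 5) + (1/182)*56 = 4*(-46) + 4/13 = -184 + 4/13 = -2388/13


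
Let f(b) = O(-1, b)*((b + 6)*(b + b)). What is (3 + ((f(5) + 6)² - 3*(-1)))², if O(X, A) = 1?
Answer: 181225444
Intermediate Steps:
f(b) = 2*b*(6 + b) (f(b) = 1*((b + 6)*(b + b)) = 1*((6 + b)*(2*b)) = 1*(2*b*(6 + b)) = 2*b*(6 + b))
(3 + ((f(5) + 6)² - 3*(-1)))² = (3 + ((2*5*(6 + 5) + 6)² - 3*(-1)))² = (3 + ((2*5*11 + 6)² + 3))² = (3 + ((110 + 6)² + 3))² = (3 + (116² + 3))² = (3 + (13456 + 3))² = (3 + 13459)² = 13462² = 181225444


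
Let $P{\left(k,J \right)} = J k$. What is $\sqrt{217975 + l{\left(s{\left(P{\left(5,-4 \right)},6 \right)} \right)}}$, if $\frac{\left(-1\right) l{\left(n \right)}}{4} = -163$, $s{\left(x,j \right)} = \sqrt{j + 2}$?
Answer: $\sqrt{218627} \approx 467.58$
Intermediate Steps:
$s{\left(x,j \right)} = \sqrt{2 + j}$
$l{\left(n \right)} = 652$ ($l{\left(n \right)} = \left(-4\right) \left(-163\right) = 652$)
$\sqrt{217975 + l{\left(s{\left(P{\left(5,-4 \right)},6 \right)} \right)}} = \sqrt{217975 + 652} = \sqrt{218627}$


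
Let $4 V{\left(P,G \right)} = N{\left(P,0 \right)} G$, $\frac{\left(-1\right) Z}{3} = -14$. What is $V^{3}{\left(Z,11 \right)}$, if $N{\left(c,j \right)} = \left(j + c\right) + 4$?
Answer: $\frac{16194277}{8} \approx 2.0243 \cdot 10^{6}$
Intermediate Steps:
$N{\left(c,j \right)} = 4 + c + j$ ($N{\left(c,j \right)} = \left(c + j\right) + 4 = 4 + c + j$)
$Z = 42$ ($Z = \left(-3\right) \left(-14\right) = 42$)
$V{\left(P,G \right)} = \frac{G \left(4 + P\right)}{4}$ ($V{\left(P,G \right)} = \frac{\left(4 + P + 0\right) G}{4} = \frac{\left(4 + P\right) G}{4} = \frac{G \left(4 + P\right)}{4}$)
$V^{3}{\left(Z,11 \right)} = \left(\frac{1}{4} \cdot 11 \left(4 + 42\right)\right)^{3} = \left(\frac{1}{4} \cdot 11 \cdot 46\right)^{3} = \left(\frac{253}{2}\right)^{3} = \frac{16194277}{8}$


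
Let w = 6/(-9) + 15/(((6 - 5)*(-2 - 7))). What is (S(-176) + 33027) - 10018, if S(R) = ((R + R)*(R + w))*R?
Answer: -33075293/3 ≈ -1.1025e+7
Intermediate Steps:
w = -7/3 (w = 6*(-⅑) + 15/((1*(-9))) = -⅔ + 15/(-9) = -⅔ + 15*(-⅑) = -⅔ - 5/3 = -7/3 ≈ -2.3333)
S(R) = 2*R²*(-7/3 + R) (S(R) = ((R + R)*(R - 7/3))*R = ((2*R)*(-7/3 + R))*R = (2*R*(-7/3 + R))*R = 2*R²*(-7/3 + R))
(S(-176) + 33027) - 10018 = ((-176)²*(-14/3 + 2*(-176)) + 33027) - 10018 = (30976*(-14/3 - 352) + 33027) - 10018 = (30976*(-1070/3) + 33027) - 10018 = (-33144320/3 + 33027) - 10018 = -33045239/3 - 10018 = -33075293/3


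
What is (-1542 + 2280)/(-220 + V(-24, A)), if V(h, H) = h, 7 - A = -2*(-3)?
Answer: -369/122 ≈ -3.0246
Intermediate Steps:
A = 1 (A = 7 - (-2)*(-3) = 7 - 1*6 = 7 - 6 = 1)
(-1542 + 2280)/(-220 + V(-24, A)) = (-1542 + 2280)/(-220 - 24) = 738/(-244) = 738*(-1/244) = -369/122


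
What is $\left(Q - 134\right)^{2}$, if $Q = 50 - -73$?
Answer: $121$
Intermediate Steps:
$Q = 123$ ($Q = 50 + 73 = 123$)
$\left(Q - 134\right)^{2} = \left(123 - 134\right)^{2} = \left(-11\right)^{2} = 121$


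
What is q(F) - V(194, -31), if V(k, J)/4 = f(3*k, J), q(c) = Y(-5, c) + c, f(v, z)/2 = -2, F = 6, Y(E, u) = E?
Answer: 17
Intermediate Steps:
f(v, z) = -4 (f(v, z) = 2*(-2) = -4)
q(c) = -5 + c
V(k, J) = -16 (V(k, J) = 4*(-4) = -16)
q(F) - V(194, -31) = (-5 + 6) - 1*(-16) = 1 + 16 = 17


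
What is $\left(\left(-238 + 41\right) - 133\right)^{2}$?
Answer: $108900$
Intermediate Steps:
$\left(\left(-238 + 41\right) - 133\right)^{2} = \left(-197 - 133\right)^{2} = \left(-330\right)^{2} = 108900$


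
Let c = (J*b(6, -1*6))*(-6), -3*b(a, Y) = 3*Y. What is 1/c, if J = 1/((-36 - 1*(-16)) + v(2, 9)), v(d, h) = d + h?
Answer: ¼ ≈ 0.25000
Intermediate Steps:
b(a, Y) = -Y
J = -⅑ (J = 1/((-36 - 1*(-16)) + (2 + 9)) = 1/((-36 + 16) + 11) = 1/(-20 + 11) = 1/(-9) = -⅑ ≈ -0.11111)
c = 4 (c = -(-1)*(-1*6)/9*(-6) = -(-1)*(-6)/9*(-6) = -⅑*6*(-6) = -⅔*(-6) = 4)
1/c = 1/4 = ¼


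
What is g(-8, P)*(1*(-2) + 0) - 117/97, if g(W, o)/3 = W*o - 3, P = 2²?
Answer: 20253/97 ≈ 208.79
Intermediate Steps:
P = 4
g(W, o) = -9 + 3*W*o (g(W, o) = 3*(W*o - 3) = 3*(-3 + W*o) = -9 + 3*W*o)
g(-8, P)*(1*(-2) + 0) - 117/97 = (-9 + 3*(-8)*4)*(1*(-2) + 0) - 117/97 = (-9 - 96)*(-2 + 0) - 117*1/97 = -105*(-2) - 117/97 = 210 - 117/97 = 20253/97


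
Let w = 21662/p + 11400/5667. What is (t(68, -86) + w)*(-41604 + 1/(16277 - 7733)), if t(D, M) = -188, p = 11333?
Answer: 233464751048183975/30485044688 ≈ 7.6583e+6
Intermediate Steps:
w = 83984918/21408037 (w = 21662/11333 + 11400/5667 = 21662*(1/11333) + 11400*(1/5667) = 21662/11333 + 3800/1889 = 83984918/21408037 ≈ 3.9231)
(t(68, -86) + w)*(-41604 + 1/(16277 - 7733)) = (-188 + 83984918/21408037)*(-41604 + 1/(16277 - 7733)) = -3940726038*(-41604 + 1/8544)/21408037 = -3940726038/21408037*(-355464575/8544) = 233464751048183975/30485044688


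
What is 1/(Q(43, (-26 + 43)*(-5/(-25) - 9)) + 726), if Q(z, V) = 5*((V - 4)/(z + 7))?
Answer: 25/17766 ≈ 0.0014072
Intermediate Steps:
Q(z, V) = 5*(-4 + V)/(7 + z) (Q(z, V) = 5*((-4 + V)/(7 + z)) = 5*(-4 + V)/(7 + z))
1/(Q(43, (-26 + 43)*(-5/(-25) - 9)) + 726) = 1/(5*(-4 + (-26 + 43)*(-5/(-25) - 9))/(7 + 43) + 726) = 1/(5*(-4 + 17*(-5*(-1/25) - 9))/50 + 726) = 1/(5*(1/50)*(-4 + 17*(1/5 - 9)) + 726) = 1/(5*(1/50)*(-4 + 17*(-44/5)) + 726) = 1/(5*(1/50)*(-4 - 748/5) + 726) = 1/(5*(1/50)*(-768/5) + 726) = 1/(-384/25 + 726) = 1/(17766/25) = 25/17766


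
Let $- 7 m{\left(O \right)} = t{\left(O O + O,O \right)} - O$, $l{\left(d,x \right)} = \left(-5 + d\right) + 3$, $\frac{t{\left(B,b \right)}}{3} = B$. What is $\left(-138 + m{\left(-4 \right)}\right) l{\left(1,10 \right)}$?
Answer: $\frac{1006}{7} \approx 143.71$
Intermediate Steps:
$t{\left(B,b \right)} = 3 B$
$l{\left(d,x \right)} = -2 + d$
$m{\left(O \right)} = - \frac{3 O^{2}}{7} - \frac{2 O}{7}$ ($m{\left(O \right)} = - \frac{3 \left(O O + O\right) - O}{7} = - \frac{3 \left(O^{2} + O\right) - O}{7} = - \frac{3 \left(O + O^{2}\right) - O}{7} = - \frac{\left(3 O + 3 O^{2}\right) - O}{7} = - \frac{2 O + 3 O^{2}}{7} = - \frac{3 O^{2}}{7} - \frac{2 O}{7}$)
$\left(-138 + m{\left(-4 \right)}\right) l{\left(1,10 \right)} = \left(-138 + \frac{1}{7} \left(-4\right) \left(-2 - -12\right)\right) \left(-2 + 1\right) = \left(-138 + \frac{1}{7} \left(-4\right) \left(-2 + 12\right)\right) \left(-1\right) = \left(-138 + \frac{1}{7} \left(-4\right) 10\right) \left(-1\right) = \left(-138 - \frac{40}{7}\right) \left(-1\right) = \left(- \frac{1006}{7}\right) \left(-1\right) = \frac{1006}{7}$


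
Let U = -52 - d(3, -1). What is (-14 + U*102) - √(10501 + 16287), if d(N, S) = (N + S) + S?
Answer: -5420 - 2*√6697 ≈ -5583.7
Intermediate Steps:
d(N, S) = N + 2*S
U = -53 (U = -52 - (3 + 2*(-1)) = -52 - (3 - 2) = -52 - 1*1 = -52 - 1 = -53)
(-14 + U*102) - √(10501 + 16287) = (-14 - 53*102) - √(10501 + 16287) = (-14 - 5406) - √26788 = -5420 - 2*√6697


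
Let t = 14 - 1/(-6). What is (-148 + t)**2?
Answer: 644809/36 ≈ 17911.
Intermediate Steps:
t = 85/6 (t = 14 - 1*(-1/6) = 14 + 1/6 = 85/6 ≈ 14.167)
(-148 + t)**2 = (-148 + 85/6)**2 = (-803/6)**2 = 644809/36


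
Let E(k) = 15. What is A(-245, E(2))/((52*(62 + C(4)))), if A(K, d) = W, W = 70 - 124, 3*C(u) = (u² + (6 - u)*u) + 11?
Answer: -81/5746 ≈ -0.014097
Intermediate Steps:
C(u) = 11/3 + u²/3 + u*(6 - u)/3 (C(u) = ((u² + (6 - u)*u) + 11)/3 = ((u² + u*(6 - u)) + 11)/3 = (11 + u² + u*(6 - u))/3 = 11/3 + u²/3 + u*(6 - u)/3)
W = -54
A(K, d) = -54
A(-245, E(2))/((52*(62 + C(4)))) = -54*1/(52*(62 + (11/3 + 2*4))) = -54*1/(52*(62 + (11/3 + 8))) = -54*1/(52*(62 + 35/3)) = -54/(52*(221/3)) = -54/11492/3 = -54*3/11492 = -81/5746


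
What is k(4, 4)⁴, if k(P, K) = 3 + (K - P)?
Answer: 81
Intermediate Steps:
k(P, K) = 3 + K - P
k(4, 4)⁴ = (3 + 4 - 1*4)⁴ = (3 + 4 - 4)⁴ = 3⁴ = 81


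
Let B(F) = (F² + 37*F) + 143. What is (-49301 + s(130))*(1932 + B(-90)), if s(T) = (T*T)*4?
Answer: 125256655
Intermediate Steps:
s(T) = 4*T² (s(T) = T²*4 = 4*T²)
B(F) = 143 + F² + 37*F
(-49301 + s(130))*(1932 + B(-90)) = (-49301 + 4*130²)*(1932 + (143 + (-90)² + 37*(-90))) = (-49301 + 4*16900)*(1932 + (143 + 8100 - 3330)) = (-49301 + 67600)*(1932 + 4913) = 18299*6845 = 125256655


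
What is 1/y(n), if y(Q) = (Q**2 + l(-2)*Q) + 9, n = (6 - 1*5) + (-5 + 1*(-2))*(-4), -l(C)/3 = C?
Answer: 1/1024 ≈ 0.00097656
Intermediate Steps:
l(C) = -3*C
n = 29 (n = (6 - 5) + (-5 - 2)*(-4) = 1 - 7*(-4) = 1 + 28 = 29)
y(Q) = 9 + Q**2 + 6*Q (y(Q) = (Q**2 + (-3*(-2))*Q) + 9 = (Q**2 + 6*Q) + 9 = 9 + Q**2 + 6*Q)
1/y(n) = 1/(9 + 29**2 + 6*29) = 1/(9 + 841 + 174) = 1/1024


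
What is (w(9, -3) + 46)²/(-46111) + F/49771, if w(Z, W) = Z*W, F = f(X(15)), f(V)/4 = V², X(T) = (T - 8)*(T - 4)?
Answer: 1075601145/2294990581 ≈ 0.46867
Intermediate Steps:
X(T) = (-8 + T)*(-4 + T)
f(V) = 4*V²
F = 23716 (F = 4*(32 + 15² - 12*15)² = 4*(32 + 225 - 180)² = 4*77² = 4*5929 = 23716)
w(Z, W) = W*Z
(w(9, -3) + 46)²/(-46111) + F/49771 = (-3*9 + 46)²/(-46111) + 23716/49771 = (-27 + 46)²*(-1/46111) + 23716*(1/49771) = 19²*(-1/46111) + 23716/49771 = 361*(-1/46111) + 23716/49771 = -361/46111 + 23716/49771 = 1075601145/2294990581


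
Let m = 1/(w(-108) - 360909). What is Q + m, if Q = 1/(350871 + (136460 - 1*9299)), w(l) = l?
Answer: -39005/57525892848 ≈ -6.7804e-7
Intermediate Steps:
m = -1/361017 (m = 1/(-108 - 360909) = 1/(-361017) = -1/361017 ≈ -2.7700e-6)
Q = 1/478032 (Q = 1/(350871 + (136460 - 9299)) = 1/(350871 + 127161) = 1/478032 ≈ 2.0919e-6)
Q + m = 1/478032 - 1/361017 = -39005/57525892848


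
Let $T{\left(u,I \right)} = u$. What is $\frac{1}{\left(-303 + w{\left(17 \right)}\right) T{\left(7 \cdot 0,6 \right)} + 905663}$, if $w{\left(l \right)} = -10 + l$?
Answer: $\frac{1}{905663} \approx 1.1042 \cdot 10^{-6}$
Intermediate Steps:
$\frac{1}{\left(-303 + w{\left(17 \right)}\right) T{\left(7 \cdot 0,6 \right)} + 905663} = \frac{1}{\left(-303 + \left(-10 + 17\right)\right) 7 \cdot 0 + 905663} = \frac{1}{\left(-303 + 7\right) 0 + 905663} = \frac{1}{\left(-296\right) 0 + 905663} = \frac{1}{0 + 905663} = \frac{1}{905663}$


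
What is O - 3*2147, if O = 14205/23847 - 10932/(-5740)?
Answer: -73442776073/11406815 ≈ -6438.5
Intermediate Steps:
O = 28519342/11406815 (O = 14205*(1/23847) - 10932*(-1/5740) = 4735/7949 + 2733/1435 = 28519342/11406815 ≈ 2.5002)
O - 3*2147 = 28519342/11406815 - 3*2147 = 28519342/11406815 - 6441 = -73442776073/11406815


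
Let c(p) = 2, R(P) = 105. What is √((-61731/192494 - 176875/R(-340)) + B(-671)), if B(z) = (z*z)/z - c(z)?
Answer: I*√38529036064925322/4042374 ≈ 48.558*I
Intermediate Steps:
B(z) = -2 + z (B(z) = (z*z)/z - 1*2 = z²/z - 2 = z - 2 = -2 + z)
√((-61731/192494 - 176875/R(-340)) + B(-671)) = √((-61731/192494 - 176875/105) + (-2 - 671)) = √((-61731*1/192494 - 176875*1/105) - 673) = √((-61731/192494 - 35375/21) - 673) = √(-6810771601/4042374 - 673) = √(-9531289303/4042374) = I*√38529036064925322/4042374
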